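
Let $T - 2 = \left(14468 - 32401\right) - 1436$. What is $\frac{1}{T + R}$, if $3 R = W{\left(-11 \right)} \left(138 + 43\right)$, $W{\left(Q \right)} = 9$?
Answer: $- \frac{1}{18824} \approx -5.3124 \cdot 10^{-5}$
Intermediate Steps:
$R = 543$ ($R = \frac{9 \left(138 + 43\right)}{3} = \frac{9 \cdot 181}{3} = \frac{1}{3} \cdot 1629 = 543$)
$T = -19367$ ($T = 2 + \left(\left(14468 - 32401\right) - 1436\right) = 2 - 19369 = -19367$)
$\frac{1}{T + R} = \frac{1}{-19367 + 543} = \frac{1}{-18824} = - \frac{1}{18824}$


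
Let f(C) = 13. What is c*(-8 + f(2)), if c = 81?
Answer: 405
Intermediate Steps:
c*(-8 + f(2)) = 81*(-8 + 13) = 81*5 = 405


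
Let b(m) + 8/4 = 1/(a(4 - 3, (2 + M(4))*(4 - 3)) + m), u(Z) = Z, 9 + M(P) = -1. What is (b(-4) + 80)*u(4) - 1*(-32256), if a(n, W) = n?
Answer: 97700/3 ≈ 32567.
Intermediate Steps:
M(P) = -10 (M(P) = -9 - 1 = -10)
b(m) = -2 + 1/(1 + m) (b(m) = -2 + 1/((4 - 3) + m) = -2 + 1/(1 + m))
(b(-4) + 80)*u(4) - 1*(-32256) = ((-1 - 2*(-4))/(1 - 4) + 80)*4 - 1*(-32256) = ((-1 + 8)/(-3) + 80)*4 + 32256 = (-⅓*7 + 80)*4 + 32256 = (-7/3 + 80)*4 + 32256 = (233/3)*4 + 32256 = 932/3 + 32256 = 97700/3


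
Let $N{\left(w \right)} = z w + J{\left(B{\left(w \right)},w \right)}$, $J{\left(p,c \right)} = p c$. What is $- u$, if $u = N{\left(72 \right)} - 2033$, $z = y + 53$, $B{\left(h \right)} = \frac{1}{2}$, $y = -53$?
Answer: $1997$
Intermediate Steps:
$B{\left(h \right)} = \frac{1}{2}$
$J{\left(p,c \right)} = c p$
$z = 0$ ($z = -53 + 53 = 0$)
$N{\left(w \right)} = \frac{w}{2}$ ($N{\left(w \right)} = 0 w + w \frac{1}{2} = 0 + \frac{w}{2} = \frac{w}{2}$)
$u = -1997$ ($u = \frac{1}{2} \cdot 72 - 2033 = 36 - 2033 = -1997$)
$- u = \left(-1\right) \left(-1997\right) = 1997$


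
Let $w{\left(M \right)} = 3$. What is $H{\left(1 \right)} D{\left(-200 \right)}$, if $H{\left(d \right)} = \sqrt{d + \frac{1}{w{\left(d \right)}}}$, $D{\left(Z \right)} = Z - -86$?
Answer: $- 76 \sqrt{3} \approx -131.64$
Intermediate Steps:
$D{\left(Z \right)} = 86 + Z$ ($D{\left(Z \right)} = Z + 86 = 86 + Z$)
$H{\left(d \right)} = \sqrt{\frac{1}{3} + d}$ ($H{\left(d \right)} = \sqrt{d + \frac{1}{3}} = \sqrt{\frac{1}{3} + d}$)
$H{\left(1 \right)} D{\left(-200 \right)} = \frac{\sqrt{3 + 9 \cdot 1}}{3} \left(86 - 200\right) = \frac{\sqrt{3 + 9}}{3} \left(-114\right) = \frac{\sqrt{12}}{3} \left(-114\right) = \frac{2 \sqrt{3}}{3} \left(-114\right) = - 76 \sqrt{3}$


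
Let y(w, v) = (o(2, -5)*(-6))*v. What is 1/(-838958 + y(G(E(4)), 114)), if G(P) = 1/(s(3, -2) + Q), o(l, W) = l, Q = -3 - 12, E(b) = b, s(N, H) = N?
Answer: -1/840326 ≈ -1.1900e-6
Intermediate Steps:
Q = -15
G(P) = -1/12 (G(P) = 1/(3 - 15) = 1/(-12) = -1/12)
y(w, v) = -12*v (y(w, v) = (2*(-6))*v = -12*v)
1/(-838958 + y(G(E(4)), 114)) = 1/(-838958 - 12*114) = 1/(-838958 - 1368) = 1/(-840326) = -1/840326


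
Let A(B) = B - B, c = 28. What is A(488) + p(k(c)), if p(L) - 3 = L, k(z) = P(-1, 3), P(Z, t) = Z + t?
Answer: 5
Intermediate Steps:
k(z) = 2 (k(z) = -1 + 3 = 2)
p(L) = 3 + L
A(B) = 0
A(488) + p(k(c)) = 0 + (3 + 2) = 0 + 5 = 5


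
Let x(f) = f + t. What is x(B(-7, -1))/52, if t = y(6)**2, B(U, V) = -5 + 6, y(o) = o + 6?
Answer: 145/52 ≈ 2.7885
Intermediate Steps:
y(o) = 6 + o
B(U, V) = 1
t = 144 (t = (6 + 6)**2 = 12**2 = 144)
x(f) = 144 + f (x(f) = f + 144 = 144 + f)
x(B(-7, -1))/52 = (144 + 1)/52 = 145*(1/52) = 145/52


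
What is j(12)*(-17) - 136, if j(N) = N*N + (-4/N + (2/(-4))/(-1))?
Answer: -15521/6 ≈ -2586.8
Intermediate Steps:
j(N) = ½ + N² - 4/N (j(N) = N² + (-4/N + (2*(-¼))*(-1)) = N² + (-4/N - ½*(-1)) = N² + (-4/N + ½) = N² + (½ - 4/N) = ½ + N² - 4/N)
j(12)*(-17) - 136 = ((-4 + 12³ + (½)*12)/12)*(-17) - 136 = ((-4 + 1728 + 6)/12)*(-17) - 136 = ((1/12)*1730)*(-17) - 136 = (865/6)*(-17) - 136 = -14705/6 - 136 = -15521/6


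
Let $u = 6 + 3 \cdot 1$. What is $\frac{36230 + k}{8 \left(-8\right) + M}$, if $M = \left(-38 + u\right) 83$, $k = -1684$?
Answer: $- \frac{34546}{2471} \approx -13.981$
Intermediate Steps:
$u = 9$ ($u = 6 + 3 = 9$)
$M = -2407$ ($M = \left(-38 + 9\right) 83 = \left(-29\right) 83 = -2407$)
$\frac{36230 + k}{8 \left(-8\right) + M} = \frac{36230 - 1684}{8 \left(-8\right) - 2407} = \frac{34546}{-64 - 2407} = \frac{34546}{-2471} = 34546 \left(- \frac{1}{2471}\right) = - \frac{34546}{2471}$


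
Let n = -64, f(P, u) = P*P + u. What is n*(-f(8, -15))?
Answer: 3136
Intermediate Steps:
f(P, u) = u + P**2 (f(P, u) = P**2 + u = u + P**2)
n*(-f(8, -15)) = -(-64)*(-15 + 8**2) = -(-64)*(-15 + 64) = -(-64)*49 = -64*(-49) = 3136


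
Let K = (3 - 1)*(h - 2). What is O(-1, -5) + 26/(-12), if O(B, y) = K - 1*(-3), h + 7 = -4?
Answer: -151/6 ≈ -25.167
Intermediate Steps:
h = -11 (h = -7 - 4 = -11)
K = -26 (K = (3 - 1)*(-11 - 2) = 2*(-13) = -26)
O(B, y) = -23 (O(B, y) = -26 - 1*(-3) = -26 + 3 = -23)
O(-1, -5) + 26/(-12) = -23 + 26/(-12) = -23 + 26*(-1/12) = -23 - 13/6 = -151/6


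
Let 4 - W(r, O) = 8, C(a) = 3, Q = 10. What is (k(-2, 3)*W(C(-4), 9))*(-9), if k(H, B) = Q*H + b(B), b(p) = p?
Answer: -612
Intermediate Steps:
W(r, O) = -4 (W(r, O) = 4 - 1*8 = 4 - 8 = -4)
k(H, B) = B + 10*H (k(H, B) = 10*H + B = B + 10*H)
(k(-2, 3)*W(C(-4), 9))*(-9) = ((3 + 10*(-2))*(-4))*(-9) = ((3 - 20)*(-4))*(-9) = -17*(-4)*(-9) = 68*(-9) = -612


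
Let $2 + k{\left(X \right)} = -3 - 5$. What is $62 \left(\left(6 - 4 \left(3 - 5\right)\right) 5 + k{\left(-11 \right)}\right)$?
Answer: $3720$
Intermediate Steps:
$k{\left(X \right)} = -10$ ($k{\left(X \right)} = -2 - 8 = -10$)
$62 \left(\left(6 - 4 \left(3 - 5\right)\right) 5 + k{\left(-11 \right)}\right) = 62 \left(\left(6 - 4 \left(3 - 5\right)\right) 5 - 10\right) = 62 \left(\left(6 - -8\right) 5 - 10\right) = 62 \left(\left(6 + 8\right) 5 - 10\right) = 62 \left(14 \cdot 5 - 10\right) = 62 \left(70 - 10\right) = 62 \cdot 60 = 3720$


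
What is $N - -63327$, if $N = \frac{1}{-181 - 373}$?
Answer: $\frac{35083157}{554} \approx 63327.0$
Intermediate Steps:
$N = - \frac{1}{554}$ ($N = \frac{1}{-554} = - \frac{1}{554} \approx -0.0018051$)
$N - -63327 = - \frac{1}{554} - -63327 = - \frac{1}{554} + 63327 = \frac{35083157}{554}$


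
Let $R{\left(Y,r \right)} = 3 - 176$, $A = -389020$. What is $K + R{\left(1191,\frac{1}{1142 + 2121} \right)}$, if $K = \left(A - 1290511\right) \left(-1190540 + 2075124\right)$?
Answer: $-1485686250277$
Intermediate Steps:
$R{\left(Y,r \right)} = -173$ ($R{\left(Y,r \right)} = 3 - 176 = -173$)
$K = -1485686250104$ ($K = \left(-389020 - 1290511\right) \left(-1190540 + 2075124\right) = \left(-1679531\right) 884584 = -1485686250104$)
$K + R{\left(1191,\frac{1}{1142 + 2121} \right)} = -1485686250104 - 173 = -1485686250277$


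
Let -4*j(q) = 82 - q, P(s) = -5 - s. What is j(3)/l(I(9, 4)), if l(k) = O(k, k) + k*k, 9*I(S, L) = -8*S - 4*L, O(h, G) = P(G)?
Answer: -6399/32524 ≈ -0.19675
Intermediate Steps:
O(h, G) = -5 - G
I(S, L) = -8*S/9 - 4*L/9 (I(S, L) = (-8*S - 4*L)/9 = -8*S/9 - 4*L/9)
j(q) = -41/2 + q/4 (j(q) = -(82 - q)/4 = -41/2 + q/4)
l(k) = -5 + k² - k (l(k) = (-5 - k) + k*k = (-5 - k) + k² = -5 + k² - k)
j(3)/l(I(9, 4)) = (-41/2 + (¼)*3)/(-5 + (-8/9*9 - 4/9*4)² - (-8/9*9 - 4/9*4)) = (-41/2 + ¾)/(-5 + (-8 - 16/9)² - (-8 - 16/9)) = -79/(4*(-5 + (-88/9)² - 1*(-88/9))) = -79/(4*(-5 + 7744/81 + 88/9)) = -79/(4*8131/81) = -79/4*81/8131 = -6399/32524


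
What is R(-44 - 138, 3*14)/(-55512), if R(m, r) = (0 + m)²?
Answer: -8281/13878 ≈ -0.59670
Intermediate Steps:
R(m, r) = m²
R(-44 - 138, 3*14)/(-55512) = (-44 - 138)²/(-55512) = (-182)²*(-1/55512) = 33124*(-1/55512) = -8281/13878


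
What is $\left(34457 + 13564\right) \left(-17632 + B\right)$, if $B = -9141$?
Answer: $-1285666233$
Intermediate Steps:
$\left(34457 + 13564\right) \left(-17632 + B\right) = \left(34457 + 13564\right) \left(-17632 - 9141\right) = 48021 \left(-26773\right) = -1285666233$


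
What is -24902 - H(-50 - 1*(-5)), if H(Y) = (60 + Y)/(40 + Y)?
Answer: -24899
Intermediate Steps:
H(Y) = (60 + Y)/(40 + Y)
-24902 - H(-50 - 1*(-5)) = -24902 - (60 + (-50 - 1*(-5)))/(40 + (-50 - 1*(-5))) = -24902 - (60 + (-50 + 5))/(40 + (-50 + 5)) = -24902 - (60 - 45)/(40 - 45) = -24902 - 15/(-5) = -24902 - (-1)*15/5 = -24902 - 1*(-3) = -24902 + 3 = -24899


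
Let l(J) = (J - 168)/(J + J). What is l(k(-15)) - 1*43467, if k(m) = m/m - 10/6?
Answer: -86681/2 ≈ -43341.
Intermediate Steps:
k(m) = -2/3 (k(m) = 1 - 10*1/6 = 1 - 5/3 = -2/3)
l(J) = (-168 + J)/(2*J) (l(J) = (-168 + J)/((2*J)) = (-168 + J)*(1/(2*J)) = (-168 + J)/(2*J))
l(k(-15)) - 1*43467 = (-168 - 2/3)/(2*(-2/3)) - 1*43467 = (1/2)*(-3/2)*(-506/3) - 43467 = 253/2 - 43467 = -86681/2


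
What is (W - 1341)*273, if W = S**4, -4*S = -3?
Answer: -93697695/256 ≈ -3.6601e+5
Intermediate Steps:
S = 3/4 (S = -1/4*(-3) = 3/4 ≈ 0.75000)
W = 81/256 (W = (3/4)**4 = 81/256 ≈ 0.31641)
(W - 1341)*273 = (81/256 - 1341)*273 = -343215/256*273 = -93697695/256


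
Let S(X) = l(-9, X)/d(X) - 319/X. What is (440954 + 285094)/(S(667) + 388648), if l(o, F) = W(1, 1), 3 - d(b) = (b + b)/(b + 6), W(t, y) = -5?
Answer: 1143888624/612306431 ≈ 1.8682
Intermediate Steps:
d(b) = 3 - 2*b/(6 + b) (d(b) = 3 - (b + b)/(b + 6) = 3 - 2*b/(6 + b))
l(o, F) = -5
S(X) = -319/X - 5*(6 + X)/(18 + X) (S(X) = -5*(6 + X)/(18 + X) - 319/X = -319/X - 5*(6 + X)/(18 + X))
(440954 + 285094)/(S(667) + 388648) = (440954 + 285094)/((-5742 - 349*667 - 5*667²)/(667*(18 + 667)) + 388648) = 726048/((1/667)*(-5742 - 232783 - 5*444889)/685 + 388648) = 726048/((1/667)*(1/685)*(-5742 - 232783 - 2224445) + 388648) = 726048/((1/667)*(1/685)*(-2462970) + 388648) = 726048/(-16986/3151 + 388648) = 726048/(1224612862/3151) = 726048*(3151/1224612862) = 1143888624/612306431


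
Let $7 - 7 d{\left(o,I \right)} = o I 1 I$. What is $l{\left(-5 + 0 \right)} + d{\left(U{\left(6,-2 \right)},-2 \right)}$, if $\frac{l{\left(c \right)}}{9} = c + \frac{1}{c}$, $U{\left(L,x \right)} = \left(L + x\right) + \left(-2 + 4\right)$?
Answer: $- \frac{1723}{35} \approx -49.229$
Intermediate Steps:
$U{\left(L,x \right)} = 2 + L + x$ ($U{\left(L,x \right)} = \left(L + x\right) + 2 = 2 + L + x$)
$l{\left(c \right)} = 9 c + \frac{9}{c}$ ($l{\left(c \right)} = 9 \left(c + \frac{1}{c}\right) = 9 c + \frac{9}{c}$)
$d{\left(o,I \right)} = 1 - \frac{o I^{2}}{7}$ ($d{\left(o,I \right)} = 1 - \frac{o I 1 I}{7} = 1 - \frac{I o 1 I}{7} = 1 - \frac{I o I}{7} = 1 - \frac{o I^{2}}{7}$)
$l{\left(-5 + 0 \right)} + d{\left(U{\left(6,-2 \right)},-2 \right)} = \left(9 \left(-5 + 0\right) + \frac{9}{-5 + 0}\right) + \left(1 - \frac{\left(2 + 6 - 2\right) \left(-2\right)^{2}}{7}\right) = \left(9 \left(-5\right) + \frac{9}{-5}\right) + \left(1 - \frac{6}{7} \cdot 4\right) = \left(-45 + 9 \left(- \frac{1}{5}\right)\right) + \left(1 - \frac{24}{7}\right) = \left(-45 - \frac{9}{5}\right) - \frac{17}{7} = - \frac{234}{5} - \frac{17}{7} = - \frac{1723}{35}$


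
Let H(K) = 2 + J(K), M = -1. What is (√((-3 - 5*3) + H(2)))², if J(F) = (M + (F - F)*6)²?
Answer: -15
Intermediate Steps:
J(F) = 1 (J(F) = (-1 + (F - F)*6)² = (-1 + 0*6)² = (-1 + 0)² = (-1)² = 1)
H(K) = 3 (H(K) = 2 + 1 = 3)
(√((-3 - 5*3) + H(2)))² = (√((-3 - 5*3) + 3))² = (√((-3 - 15) + 3))² = (√(-18 + 3))² = (√(-15))² = (I*√15)² = -15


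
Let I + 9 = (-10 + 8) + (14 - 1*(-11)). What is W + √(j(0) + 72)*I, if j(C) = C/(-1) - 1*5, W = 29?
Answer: 29 + 14*√67 ≈ 143.59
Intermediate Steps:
j(C) = -5 - C (j(C) = C*(-1) - 5 = -C - 5 = -5 - C)
I = 14 (I = -9 + ((-10 + 8) + (14 - 1*(-11))) = -9 + (-2 + (14 + 11)) = -9 + (-2 + 25) = -9 + 23 = 14)
W + √(j(0) + 72)*I = 29 + √((-5 - 1*0) + 72)*14 = 29 + √((-5 + 0) + 72)*14 = 29 + √(-5 + 72)*14 = 29 + √67*14 = 29 + 14*√67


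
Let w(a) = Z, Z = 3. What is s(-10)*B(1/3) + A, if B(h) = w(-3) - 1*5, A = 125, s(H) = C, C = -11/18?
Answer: 1136/9 ≈ 126.22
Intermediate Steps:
C = -11/18 (C = -11*1/18 = -11/18 ≈ -0.61111)
s(H) = -11/18
w(a) = 3
B(h) = -2 (B(h) = 3 - 1*5 = 3 - 5 = -2)
s(-10)*B(1/3) + A = -11/18*(-2) + 125 = 11/9 + 125 = 1136/9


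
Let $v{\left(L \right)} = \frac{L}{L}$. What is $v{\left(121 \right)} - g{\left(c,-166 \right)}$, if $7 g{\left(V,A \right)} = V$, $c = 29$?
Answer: $- \frac{22}{7} \approx -3.1429$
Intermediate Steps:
$g{\left(V,A \right)} = \frac{V}{7}$
$v{\left(L \right)} = 1$
$v{\left(121 \right)} - g{\left(c,-166 \right)} = 1 - \frac{1}{7} \cdot 29 = 1 - \frac{29}{7} = - \frac{22}{7}$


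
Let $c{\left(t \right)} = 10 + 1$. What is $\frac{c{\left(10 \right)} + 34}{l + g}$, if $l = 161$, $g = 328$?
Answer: $\frac{15}{163} \approx 0.092025$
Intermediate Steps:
$c{\left(t \right)} = 11$
$\frac{c{\left(10 \right)} + 34}{l + g} = \frac{11 + 34}{161 + 328} = \frac{45}{489} = 45 \cdot \frac{1}{489} = \frac{15}{163}$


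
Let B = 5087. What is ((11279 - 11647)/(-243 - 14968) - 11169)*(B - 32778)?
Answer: 4704459739081/15211 ≈ 3.0928e+8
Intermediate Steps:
((11279 - 11647)/(-243 - 14968) - 11169)*(B - 32778) = ((11279 - 11647)/(-243 - 14968) - 11169)*(5087 - 32778) = (-368/(-15211) - 11169)*(-27691) = (-368*(-1/15211) - 11169)*(-27691) = (368/15211 - 11169)*(-27691) = -169891291/15211*(-27691) = 4704459739081/15211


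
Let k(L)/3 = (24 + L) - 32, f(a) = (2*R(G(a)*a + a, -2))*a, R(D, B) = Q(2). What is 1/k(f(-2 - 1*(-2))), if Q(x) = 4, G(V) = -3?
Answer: -1/24 ≈ -0.041667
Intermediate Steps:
R(D, B) = 4
f(a) = 8*a (f(a) = (2*4)*a = 8*a)
k(L) = -24 + 3*L (k(L) = 3*((24 + L) - 32) = 3*(-8 + L) = -24 + 3*L)
1/k(f(-2 - 1*(-2))) = 1/(-24 + 3*(8*(-2 - 1*(-2)))) = 1/(-24 + 3*(8*(-2 + 2))) = 1/(-24 + 3*(8*0)) = 1/(-24 + 3*0) = 1/(-24 + 0) = 1/(-24) = -1/24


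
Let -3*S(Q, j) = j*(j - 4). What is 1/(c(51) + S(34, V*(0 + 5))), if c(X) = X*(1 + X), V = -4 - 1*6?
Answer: 1/1752 ≈ 0.00057078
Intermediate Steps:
V = -10 (V = -4 - 6 = -10)
S(Q, j) = -j*(-4 + j)/3 (S(Q, j) = -j*(j - 4)/3 = -j*(-4 + j)/3)
1/(c(51) + S(34, V*(0 + 5))) = 1/(51*(1 + 51) + (-10*(0 + 5))*(4 - (-10)*(0 + 5))/3) = 1/(51*52 + (-10*5)*(4 - (-10)*5)/3) = 1/(2652 + (⅓)*(-50)*(4 - 1*(-50))) = 1/(2652 + (⅓)*(-50)*(4 + 50)) = 1/(2652 + (⅓)*(-50)*54) = 1/(2652 - 900) = 1/1752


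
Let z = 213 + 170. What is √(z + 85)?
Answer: 6*√13 ≈ 21.633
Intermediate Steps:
z = 383
√(z + 85) = √(383 + 85) = √468 = 6*√13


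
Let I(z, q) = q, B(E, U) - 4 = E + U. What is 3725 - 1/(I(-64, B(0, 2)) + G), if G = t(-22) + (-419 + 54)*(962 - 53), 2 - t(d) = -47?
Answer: 1235694251/331730 ≈ 3725.0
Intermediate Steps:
B(E, U) = 4 + E + U (B(E, U) = 4 + (E + U) = 4 + E + U)
t(d) = 49 (t(d) = 2 - 1*(-47) = 2 + 47 = 49)
G = -331736 (G = 49 + (-419 + 54)*(962 - 53) = 49 - 365*909 = 49 - 331785 = -331736)
3725 - 1/(I(-64, B(0, 2)) + G) = 3725 - 1/((4 + 0 + 2) - 331736) = 3725 - 1/(6 - 331736) = 3725 - 1/(-331730) = 3725 - 1*(-1/331730) = 3725 + 1/331730 = 1235694251/331730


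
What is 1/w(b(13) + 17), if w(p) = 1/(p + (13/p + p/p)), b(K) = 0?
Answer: 319/17 ≈ 18.765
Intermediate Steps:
w(p) = 1/(1 + p + 13/p) (w(p) = 1/(p + (13/p + 1)) = 1/(p + (1 + 13/p)) = 1/(1 + p + 13/p))
1/w(b(13) + 17) = 1/((0 + 17)/(13 + (0 + 17) + (0 + 17)²)) = 1/(17/(13 + 17 + 17²)) = 1/(17/(13 + 17 + 289)) = 1/(17/319) = 319/17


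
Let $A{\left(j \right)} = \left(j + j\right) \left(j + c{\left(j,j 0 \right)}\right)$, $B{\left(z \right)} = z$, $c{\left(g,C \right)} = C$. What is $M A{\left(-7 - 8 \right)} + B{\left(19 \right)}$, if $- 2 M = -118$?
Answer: $26569$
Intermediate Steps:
$M = 59$ ($M = \left(- \frac{1}{2}\right) \left(-118\right) = 59$)
$A{\left(j \right)} = 2 j^{2}$ ($A{\left(j \right)} = \left(j + j\right) \left(j + j 0\right) = 2 j \left(j + 0\right) = 2 j j = 2 j^{2}$)
$M A{\left(-7 - 8 \right)} + B{\left(19 \right)} = 59 \cdot 2 \left(-7 - 8\right)^{2} + 19 = 59 \cdot 2 \left(-15\right)^{2} + 19 = 59 \cdot 2 \cdot 225 + 19 = 59 \cdot 450 + 19 = 26550 + 19 = 26569$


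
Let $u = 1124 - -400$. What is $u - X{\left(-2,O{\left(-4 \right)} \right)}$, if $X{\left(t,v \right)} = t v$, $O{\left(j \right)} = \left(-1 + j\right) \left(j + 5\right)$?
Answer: $1514$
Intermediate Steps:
$O{\left(j \right)} = \left(-1 + j\right) \left(5 + j\right)$
$u = 1524$ ($u = 1124 + 400 = 1524$)
$u - X{\left(-2,O{\left(-4 \right)} \right)} = 1524 - - 2 \left(-5 + \left(-4\right)^{2} + 4 \left(-4\right)\right) = 1524 - - 2 \left(-5 + 16 - 16\right) = 1524 - \left(-2\right) \left(-5\right) = 1524 - 10 = 1514$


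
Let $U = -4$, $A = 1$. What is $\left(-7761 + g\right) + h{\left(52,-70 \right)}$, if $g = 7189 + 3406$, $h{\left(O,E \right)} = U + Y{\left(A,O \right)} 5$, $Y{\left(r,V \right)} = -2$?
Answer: $2820$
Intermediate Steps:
$h{\left(O,E \right)} = -14$ ($h{\left(O,E \right)} = -4 - 10 = -14$)
$g = 10595$
$\left(-7761 + g\right) + h{\left(52,-70 \right)} = \left(-7761 + 10595\right) - 14 = 2834 - 14 = 2820$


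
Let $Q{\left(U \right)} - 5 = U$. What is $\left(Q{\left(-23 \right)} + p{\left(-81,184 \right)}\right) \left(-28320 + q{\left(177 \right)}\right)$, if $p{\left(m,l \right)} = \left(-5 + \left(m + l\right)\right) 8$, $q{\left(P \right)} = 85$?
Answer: $-21628010$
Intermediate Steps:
$Q{\left(U \right)} = 5 + U$
$p{\left(m,l \right)} = -40 + 8 l + 8 m$ ($p{\left(m,l \right)} = \left(-5 + \left(l + m\right)\right) 8 = \left(-5 + l + m\right) 8 = -40 + 8 l + 8 m$)
$\left(Q{\left(-23 \right)} + p{\left(-81,184 \right)}\right) \left(-28320 + q{\left(177 \right)}\right) = \left(\left(5 - 23\right) + \left(-40 + 8 \cdot 184 + 8 \left(-81\right)\right)\right) \left(-28320 + 85\right) = \left(-18 - -784\right) \left(-28235\right) = \left(-18 + 784\right) \left(-28235\right) = 766 \left(-28235\right) = -21628010$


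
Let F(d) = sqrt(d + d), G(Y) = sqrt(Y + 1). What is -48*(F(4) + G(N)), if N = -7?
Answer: -96*sqrt(2) - 48*I*sqrt(6) ≈ -135.76 - 117.58*I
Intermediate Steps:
G(Y) = sqrt(1 + Y)
F(d) = sqrt(2)*sqrt(d) (F(d) = sqrt(2*d) = sqrt(2)*sqrt(d))
-48*(F(4) + G(N)) = -48*(sqrt(2)*sqrt(4) + sqrt(1 - 7)) = -48*(sqrt(2)*2 + sqrt(-6)) = -48*(2*sqrt(2) + I*sqrt(6)) = -96*sqrt(2) - 48*I*sqrt(6)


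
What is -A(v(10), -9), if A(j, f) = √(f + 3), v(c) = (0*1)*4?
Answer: -I*√6 ≈ -2.4495*I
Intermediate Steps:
v(c) = 0 (v(c) = 0*4 = 0)
A(j, f) = √(3 + f)
-A(v(10), -9) = -√(3 - 9) = -√(-6) = -I*√6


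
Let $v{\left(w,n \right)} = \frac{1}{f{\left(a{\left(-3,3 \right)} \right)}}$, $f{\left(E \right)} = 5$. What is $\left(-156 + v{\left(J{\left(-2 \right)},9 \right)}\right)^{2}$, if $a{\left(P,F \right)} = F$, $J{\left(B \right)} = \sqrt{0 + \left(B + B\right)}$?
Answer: $\frac{606841}{25} \approx 24274.0$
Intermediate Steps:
$J{\left(B \right)} = \sqrt{2} \sqrt{B}$ ($J{\left(B \right)} = \sqrt{0 + 2 B} = \sqrt{2 B} = \sqrt{2} \sqrt{B}$)
$v{\left(w,n \right)} = \frac{1}{5}$
$\left(-156 + v{\left(J{\left(-2 \right)},9 \right)}\right)^{2} = \left(-156 + \frac{1}{5}\right)^{2} = \left(- \frac{779}{5}\right)^{2} = \frac{606841}{25}$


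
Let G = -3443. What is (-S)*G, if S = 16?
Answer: 55088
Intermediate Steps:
(-S)*G = -1*16*(-3443) = -16*(-3443) = 55088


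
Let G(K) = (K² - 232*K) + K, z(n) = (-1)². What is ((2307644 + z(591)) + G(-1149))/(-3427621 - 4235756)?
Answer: -1297755/2554459 ≈ -0.50803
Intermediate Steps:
z(n) = 1
G(K) = K² - 231*K
((2307644 + z(591)) + G(-1149))/(-3427621 - 4235756) = ((2307644 + 1) - 1149*(-231 - 1149))/(-3427621 - 4235756) = (2307645 - 1149*(-1380))/(-7663377) = (2307645 + 1585620)*(-1/7663377) = 3893265*(-1/7663377) = -1297755/2554459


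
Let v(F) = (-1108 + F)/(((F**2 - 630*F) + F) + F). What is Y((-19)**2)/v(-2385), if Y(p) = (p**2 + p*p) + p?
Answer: -1875568863015/3493 ≈ -5.3695e+8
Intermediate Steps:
Y(p) = p + 2*p**2 (Y(p) = (p**2 + p**2) + p = 2*p**2 + p = p + 2*p**2)
v(F) = (-1108 + F)/(F**2 - 628*F) (v(F) = (-1108 + F)/((F**2 - 629*F) + F) = (-1108 + F)/(F**2 - 628*F))
Y((-19)**2)/v(-2385) = ((-19)**2*(1 + 2*(-19)**2))/(((-1108 - 2385)/((-2385)*(-628 - 2385)))) = (361*(1 + 2*361))/((-1/2385*(-3493)/(-3013))) = (361*(1 + 722))/((-1/2385*(-1/3013)*(-3493))) = (361*723)/(-3493/7186005) = 261003*(-7186005/3493) = -1875568863015/3493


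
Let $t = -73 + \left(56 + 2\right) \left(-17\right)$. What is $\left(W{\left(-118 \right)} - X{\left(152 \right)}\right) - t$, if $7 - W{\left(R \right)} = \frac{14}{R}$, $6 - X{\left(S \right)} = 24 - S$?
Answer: $\frac{54995}{59} \approx 932.12$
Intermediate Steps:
$X{\left(S \right)} = -18 + S$ ($X{\left(S \right)} = 6 - \left(24 - S\right) = 6 + \left(-24 + S\right) = -18 + S$)
$W{\left(R \right)} = 7 - \frac{14}{R}$
$t = -1059$ ($t = -73 + 58 \left(-17\right) = -73 - 986 = -1059$)
$\left(W{\left(-118 \right)} - X{\left(152 \right)}\right) - t = \left(\left(7 - \frac{14}{-118}\right) - \left(-18 + 152\right)\right) - -1059 = \left(\left(7 - - \frac{7}{59}\right) - 134\right) + 1059 = \left(\left(7 + \frac{7}{59}\right) - 134\right) + 1059 = \left(\frac{420}{59} - 134\right) + 1059 = - \frac{7486}{59} + 1059 = \frac{54995}{59}$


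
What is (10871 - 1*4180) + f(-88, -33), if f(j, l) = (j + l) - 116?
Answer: 6454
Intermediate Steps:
f(j, l) = -116 + j + l
(10871 - 1*4180) + f(-88, -33) = (10871 - 1*4180) + (-116 - 88 - 33) = (10871 - 4180) - 237 = 6691 - 237 = 6454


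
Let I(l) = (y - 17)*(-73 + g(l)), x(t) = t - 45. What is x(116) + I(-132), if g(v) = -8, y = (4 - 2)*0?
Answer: 1448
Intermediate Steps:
y = 0 (y = 2*0 = 0)
x(t) = -45 + t
I(l) = 1377 (I(l) = (0 - 17)*(-73 - 8) = -17*(-81) = 1377)
x(116) + I(-132) = (-45 + 116) + 1377 = 71 + 1377 = 1448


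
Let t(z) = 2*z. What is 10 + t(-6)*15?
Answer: -170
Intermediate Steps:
10 + t(-6)*15 = 10 + (2*(-6))*15 = 10 - 12*15 = 10 - 180 = -170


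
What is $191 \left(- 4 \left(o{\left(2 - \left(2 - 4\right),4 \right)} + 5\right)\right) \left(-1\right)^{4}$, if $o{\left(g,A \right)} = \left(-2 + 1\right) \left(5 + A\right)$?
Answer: $3056$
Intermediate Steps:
$o{\left(g,A \right)} = -5 - A$ ($o{\left(g,A \right)} = - (5 + A) = -5 - A$)
$191 \left(- 4 \left(o{\left(2 - \left(2 - 4\right),4 \right)} + 5\right)\right) \left(-1\right)^{4} = 191 \left(- 4 \left(\left(-5 - 4\right) + 5\right)\right) \left(-1\right)^{4} = 191 \left(- 4 \left(\left(-5 - 4\right) + 5\right)\right) 1 = 191 \left(- 4 \left(-9 + 5\right)\right) 1 = 191 \left(\left(-4\right) \left(-4\right)\right) 1 = 191 \cdot 16 \cdot 1 = 3056 \cdot 1 = 3056$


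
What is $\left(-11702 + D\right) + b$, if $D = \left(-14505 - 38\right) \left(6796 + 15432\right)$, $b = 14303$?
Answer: $-323259203$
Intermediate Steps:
$D = -323261804$ ($D = \left(-14543\right) 22228 = -323261804$)
$\left(-11702 + D\right) + b = \left(-11702 - 323261804\right) + 14303 = -323273506 + 14303 = -323259203$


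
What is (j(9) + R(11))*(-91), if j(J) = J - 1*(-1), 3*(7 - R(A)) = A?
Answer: -3640/3 ≈ -1213.3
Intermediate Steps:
R(A) = 7 - A/3
j(J) = 1 + J (j(J) = J + 1 = 1 + J)
(j(9) + R(11))*(-91) = ((1 + 9) + (7 - ⅓*11))*(-91) = (10 + (7 - 11/3))*(-91) = (10 + 10/3)*(-91) = (40/3)*(-91) = -3640/3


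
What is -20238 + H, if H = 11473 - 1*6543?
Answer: -15308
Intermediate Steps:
H = 4930 (H = 11473 - 6543 = 4930)
-20238 + H = -20238 + 4930 = -15308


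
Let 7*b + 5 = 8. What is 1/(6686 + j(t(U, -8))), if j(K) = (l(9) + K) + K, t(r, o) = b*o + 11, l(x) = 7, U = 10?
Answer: 7/46957 ≈ 0.00014907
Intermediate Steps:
b = 3/7 (b = -5/7 + (⅐)*8 = -5/7 + 8/7 = 3/7 ≈ 0.42857)
t(r, o) = 11 + 3*o/7 (t(r, o) = 3*o/7 + 11 = 11 + 3*o/7)
j(K) = 7 + 2*K (j(K) = (7 + K) + K = 7 + 2*K)
1/(6686 + j(t(U, -8))) = 1/(6686 + (7 + 2*(11 + (3/7)*(-8)))) = 1/(6686 + (7 + 2*(11 - 24/7))) = 1/(6686 + (7 + 2*(53/7))) = 1/(6686 + (7 + 106/7)) = 1/(6686 + 155/7) = 1/(46957/7) = 7/46957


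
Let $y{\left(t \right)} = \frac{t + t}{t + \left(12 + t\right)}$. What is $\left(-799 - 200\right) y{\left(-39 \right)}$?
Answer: $- \frac{12987}{11} \approx -1180.6$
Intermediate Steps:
$y{\left(t \right)} = \frac{2 t}{12 + 2 t}$
$\left(-799 - 200\right) y{\left(-39 \right)} = \left(-799 - 200\right) \left(- \frac{39}{6 - 39}\right) = - 999 \left(- \frac{39}{-33}\right) = - 999 \left(\left(-39\right) \left(- \frac{1}{33}\right)\right) = \left(-999\right) \frac{13}{11} = - \frac{12987}{11}$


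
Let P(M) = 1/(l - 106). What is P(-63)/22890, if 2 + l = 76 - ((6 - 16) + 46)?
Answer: -1/1556520 ≈ -6.4246e-7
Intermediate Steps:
l = 38 (l = -2 + (76 - ((6 - 16) + 46)) = -2 + (76 - (-10 + 46)) = -2 + (76 - 1*36) = -2 + (76 - 36) = -2 + 40 = 38)
P(M) = -1/68 (P(M) = 1/(38 - 106) = 1/(-68) = -1/68)
P(-63)/22890 = -1/68/22890 = -1/68*1/22890 = -1/1556520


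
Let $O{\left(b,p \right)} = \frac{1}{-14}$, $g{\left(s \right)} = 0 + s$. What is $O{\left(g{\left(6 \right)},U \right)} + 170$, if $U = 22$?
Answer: $\frac{2379}{14} \approx 169.93$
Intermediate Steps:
$g{\left(s \right)} = s$
$O{\left(b,p \right)} = - \frac{1}{14}$
$O{\left(g{\left(6 \right)},U \right)} + 170 = - \frac{1}{14} + 170 = \frac{2379}{14}$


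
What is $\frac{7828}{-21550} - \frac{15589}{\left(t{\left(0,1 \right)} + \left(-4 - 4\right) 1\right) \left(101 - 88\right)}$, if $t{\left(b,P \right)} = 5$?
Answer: $\frac{167818829}{420225} \approx 399.35$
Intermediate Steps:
$\frac{7828}{-21550} - \frac{15589}{\left(t{\left(0,1 \right)} + \left(-4 - 4\right) 1\right) \left(101 - 88\right)} = \frac{7828}{-21550} - \frac{15589}{\left(5 + \left(-4 - 4\right) 1\right) \left(101 - 88\right)} = 7828 \left(- \frac{1}{21550}\right) - \frac{15589}{\left(5 - 8\right) 13} = - \frac{3914}{10775} - \frac{15589}{\left(5 - 8\right) 13} = - \frac{3914}{10775} - \frac{15589}{\left(-3\right) 13} = - \frac{3914}{10775} - \frac{15589}{-39} = - \frac{3914}{10775} - - \frac{15589}{39} = - \frac{3914}{10775} + \frac{15589}{39} = \frac{167818829}{420225}$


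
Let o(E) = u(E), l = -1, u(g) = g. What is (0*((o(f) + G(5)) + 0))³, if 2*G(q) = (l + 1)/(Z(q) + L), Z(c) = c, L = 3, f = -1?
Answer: 0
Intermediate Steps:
o(E) = E
G(q) = 0 (G(q) = ((-1 + 1)/(q + 3))/2 = (0/(3 + q))/2 = (½)*0 = 0)
(0*((o(f) + G(5)) + 0))³ = (0*((-1 + 0) + 0))³ = (0*(-1 + 0))³ = (0*(-1))³ = 0³ = 0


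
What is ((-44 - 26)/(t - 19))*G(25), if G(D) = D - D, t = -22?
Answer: 0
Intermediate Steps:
G(D) = 0
((-44 - 26)/(t - 19))*G(25) = ((-44 - 26)/(-22 - 19))*0 = -70/(-41)*0 = -70*(-1/41)*0 = (70/41)*0 = 0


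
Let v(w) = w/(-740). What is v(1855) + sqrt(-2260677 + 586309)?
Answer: -371/148 + 8*I*sqrt(26162) ≈ -2.5068 + 1294.0*I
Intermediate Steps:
v(w) = -w/740 (v(w) = w*(-1/740) = -w/740)
v(1855) + sqrt(-2260677 + 586309) = -1/740*1855 + sqrt(-2260677 + 586309) = -371/148 + sqrt(-1674368) = -371/148 + 8*I*sqrt(26162)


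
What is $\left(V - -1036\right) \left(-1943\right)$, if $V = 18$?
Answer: $-2047922$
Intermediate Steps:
$\left(V - -1036\right) \left(-1943\right) = \left(18 - -1036\right) \left(-1943\right) = \left(18 + 1036\right) \left(-1943\right) = 1054 \left(-1943\right) = -2047922$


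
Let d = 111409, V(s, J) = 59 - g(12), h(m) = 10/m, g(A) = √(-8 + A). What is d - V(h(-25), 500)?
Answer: 111352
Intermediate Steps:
V(s, J) = 57 (V(s, J) = 59 - √(-8 + 12) = 59 - √4 = 59 - 1*2 = 59 - 2 = 57)
d - V(h(-25), 500) = 111409 - 1*57 = 111409 - 57 = 111352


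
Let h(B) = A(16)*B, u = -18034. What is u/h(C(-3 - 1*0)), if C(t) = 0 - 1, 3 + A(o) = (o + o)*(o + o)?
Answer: 18034/1021 ≈ 17.663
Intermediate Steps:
A(o) = -3 + 4*o**2 (A(o) = -3 + (o + o)*(o + o) = -3 + (2*o)*(2*o) = -3 + 4*o**2)
C(t) = -1
h(B) = 1021*B (h(B) = (-3 + 4*16**2)*B = (-3 + 4*256)*B = (-3 + 1024)*B = 1021*B)
u/h(C(-3 - 1*0)) = -18034/(1021*(-1)) = -18034/(-1021) = -18034*(-1/1021) = 18034/1021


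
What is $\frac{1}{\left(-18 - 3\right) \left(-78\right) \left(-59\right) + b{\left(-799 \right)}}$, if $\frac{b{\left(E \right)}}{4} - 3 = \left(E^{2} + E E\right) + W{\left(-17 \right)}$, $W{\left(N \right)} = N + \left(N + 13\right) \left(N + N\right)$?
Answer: $\frac{1}{5011054} \approx 1.9956 \cdot 10^{-7}$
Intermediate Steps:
$W{\left(N \right)} = N + 2 N \left(13 + N\right)$ ($W{\left(N \right)} = N + \left(13 + N\right) 2 N = N + 2 N \left(13 + N\right)$)
$b{\left(E \right)} = 488 + 8 E^{2}$ ($b{\left(E \right)} = 12 + 4 \left(\left(E^{2} + E E\right) - 17 \left(27 + 2 \left(-17\right)\right)\right) = 12 + 4 \left(\left(E^{2} + E^{2}\right) - 17 \left(27 - 34\right)\right) = 12 + 4 \left(2 E^{2} - -119\right) = 12 + 4 \left(2 E^{2} + 119\right) = 12 + 4 \left(119 + 2 E^{2}\right) = 12 + \left(476 + 8 E^{2}\right) = 488 + 8 E^{2}$)
$\frac{1}{\left(-18 - 3\right) \left(-78\right) \left(-59\right) + b{\left(-799 \right)}} = \frac{1}{\left(-18 - 3\right) \left(-78\right) \left(-59\right) + \left(488 + 8 \left(-799\right)^{2}\right)} = \frac{1}{\left(-18 - 3\right) \left(-78\right) \left(-59\right) + \left(488 + 8 \cdot 638401\right)} = \frac{1}{\left(-21\right) \left(-78\right) \left(-59\right) + \left(488 + 5107208\right)} = \frac{1}{1638 \left(-59\right) + 5107696} = \frac{1}{-96642 + 5107696} = \frac{1}{5011054}$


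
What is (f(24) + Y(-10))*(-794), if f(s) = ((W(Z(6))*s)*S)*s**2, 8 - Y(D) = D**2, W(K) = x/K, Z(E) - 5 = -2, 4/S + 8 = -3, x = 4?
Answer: 59343560/11 ≈ 5.3949e+6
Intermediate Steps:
S = -4/11 (S = 4/(-8 - 3) = 4/(-11) = 4*(-1/11) = -4/11 ≈ -0.36364)
Z(E) = 3 (Z(E) = 5 - 2 = 3)
W(K) = 4/K
Y(D) = 8 - D**2
f(s) = -16*s**3/33 (f(s) = (((4/3)*s)*(-4/11))*s**2 = (((4*(1/3))*s)*(-4/11))*s**2 = ((4*s/3)*(-4/11))*s**2 = (-16*s/33)*s**2 = -16*s**3/33)
(f(24) + Y(-10))*(-794) = (-16/33*24**3 + (8 - 1*(-10)**2))*(-794) = (-16/33*13824 + (8 - 1*100))*(-794) = (-73728/11 + (8 - 100))*(-794) = (-73728/11 - 92)*(-794) = -74740/11*(-794) = 59343560/11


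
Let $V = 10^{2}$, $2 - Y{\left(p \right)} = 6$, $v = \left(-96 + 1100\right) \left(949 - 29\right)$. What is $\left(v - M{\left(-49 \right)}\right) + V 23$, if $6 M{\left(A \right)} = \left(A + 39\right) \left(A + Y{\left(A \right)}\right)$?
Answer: $\frac{2777675}{3} \approx 9.2589 \cdot 10^{5}$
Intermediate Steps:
$v = 923680$ ($v = 1004 \cdot 920 = 923680$)
$Y{\left(p \right)} = -4$ ($Y{\left(p \right)} = 2 - 6 = -4$)
$V = 100$
$M{\left(A \right)} = \frac{\left(-4 + A\right) \left(39 + A\right)}{6}$ ($M{\left(A \right)} = \frac{\left(A + 39\right) \left(A - 4\right)}{6} = \frac{\left(39 + A\right) \left(-4 + A\right)}{6} = \frac{\left(-4 + A\right) \left(39 + A\right)}{6}$)
$\left(v - M{\left(-49 \right)}\right) + V 23 = \left(923680 - \left(-26 + \frac{\left(-49\right)^{2}}{6} + \frac{35}{6} \left(-49\right)\right)\right) + 100 \cdot 23 = \left(923680 - \left(-26 + \frac{1}{6} \cdot 2401 - \frac{1715}{6}\right)\right) + 2300 = \left(923680 - \left(-26 + \frac{2401}{6} - \frac{1715}{6}\right)\right) + 2300 = \left(923680 - \frac{265}{3}\right) + 2300 = \frac{2770775}{3} + 2300 = \frac{2777675}{3}$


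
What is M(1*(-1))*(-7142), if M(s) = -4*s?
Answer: -28568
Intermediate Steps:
M(1*(-1))*(-7142) = -4*(-1)*(-7142) = 4*(-7142) = -28568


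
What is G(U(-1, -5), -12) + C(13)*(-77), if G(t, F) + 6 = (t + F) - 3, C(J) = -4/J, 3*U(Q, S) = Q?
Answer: 92/39 ≈ 2.3590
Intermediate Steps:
U(Q, S) = Q/3
G(t, F) = -9 + F + t (G(t, F) = -6 + ((t + F) - 3) = -6 + ((F + t) - 3) = -6 + (-3 + F + t) = -9 + F + t)
G(U(-1, -5), -12) + C(13)*(-77) = (-9 - 12 + (⅓)*(-1)) - 4/13*(-77) = (-9 - 12 - ⅓) - 4*1/13*(-77) = -64/3 - 4/13*(-77) = -64/3 + 308/13 = 92/39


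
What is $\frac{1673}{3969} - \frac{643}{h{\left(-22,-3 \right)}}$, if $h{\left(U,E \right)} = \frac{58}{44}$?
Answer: $- \frac{8013851}{16443} \approx -487.37$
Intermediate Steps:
$h{\left(U,E \right)} = \frac{29}{22}$ ($h{\left(U,E \right)} = 58 \cdot \frac{1}{44} = \frac{29}{22}$)
$\frac{1673}{3969} - \frac{643}{h{\left(-22,-3 \right)}} = \frac{1673}{3969} - \frac{643}{\frac{29}{22}} = 1673 \cdot \frac{1}{3969} - \frac{14146}{29} = \frac{239}{567} - \frac{14146}{29} = - \frac{8013851}{16443}$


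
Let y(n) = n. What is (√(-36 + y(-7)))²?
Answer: -43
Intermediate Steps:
(√(-36 + y(-7)))² = (√(-36 - 7))² = (√(-43))² = (I*√43)² = -43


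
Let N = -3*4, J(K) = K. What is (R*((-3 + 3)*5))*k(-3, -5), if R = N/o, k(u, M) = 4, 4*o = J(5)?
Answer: 0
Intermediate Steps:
o = 5/4 (o = (¼)*5 = 5/4 ≈ 1.2500)
N = -12
R = -48/5 (R = -12/5/4 = -12*⅘ = -48/5 ≈ -9.6000)
(R*((-3 + 3)*5))*k(-3, -5) = -48*(-3 + 3)*5/5*4 = -0*5*4 = -48/5*0*4 = 0*4 = 0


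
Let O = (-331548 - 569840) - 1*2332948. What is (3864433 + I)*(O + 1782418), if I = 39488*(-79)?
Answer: -1081506131758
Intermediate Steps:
I = -3119552
O = -3234336 (O = -901388 - 2332948 = -3234336)
(3864433 + I)*(O + 1782418) = (3864433 - 3119552)*(-3234336 + 1782418) = 744881*(-1451918) = -1081506131758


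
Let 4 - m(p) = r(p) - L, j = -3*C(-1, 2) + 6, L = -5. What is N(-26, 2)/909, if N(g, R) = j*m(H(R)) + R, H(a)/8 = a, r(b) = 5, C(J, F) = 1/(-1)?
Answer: -52/909 ≈ -0.057206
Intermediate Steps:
C(J, F) = -1
H(a) = 8*a
j = 9 (j = -3*(-1) + 6 = 3 + 6 = 9)
m(p) = -6 (m(p) = 4 - (5 - 1*(-5)) = 4 - (5 + 5) = 4 - 1*10 = 4 - 10 = -6)
N(g, R) = -54 + R (N(g, R) = 9*(-6) + R = -54 + R)
N(-26, 2)/909 = (-54 + 2)/909 = -52*1/909 = -52/909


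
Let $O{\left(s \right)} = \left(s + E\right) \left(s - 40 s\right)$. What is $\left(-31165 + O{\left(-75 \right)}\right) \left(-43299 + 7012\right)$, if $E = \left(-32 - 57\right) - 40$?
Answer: $22783337255$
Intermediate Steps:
$E = -129$ ($E = -89 - 40 = -129$)
$O{\left(s \right)} = - 39 s \left(-129 + s\right)$ ($O{\left(s \right)} = \left(s - 129\right) \left(s - 40 s\right) = \left(-129 + s\right) \left(s - 40 s\right) = \left(-129 + s\right) \left(- 39 s\right) = - 39 s \left(-129 + s\right)$)
$\left(-31165 + O{\left(-75 \right)}\right) \left(-43299 + 7012\right) = \left(-31165 + 39 \left(-75\right) \left(129 - -75\right)\right) \left(-43299 + 7012\right) = \left(-31165 + 39 \left(-75\right) \left(129 + 75\right)\right) \left(-36287\right) = \left(-31165 + 39 \left(-75\right) 204\right) \left(-36287\right) = \left(-31165 - 596700\right) \left(-36287\right) = \left(-627865\right) \left(-36287\right) = 22783337255$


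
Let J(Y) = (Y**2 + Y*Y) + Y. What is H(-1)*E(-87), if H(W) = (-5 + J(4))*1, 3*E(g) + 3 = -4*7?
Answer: -961/3 ≈ -320.33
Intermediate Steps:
J(Y) = Y + 2*Y**2 (J(Y) = (Y**2 + Y**2) + Y = 2*Y**2 + Y = Y + 2*Y**2)
E(g) = -31/3 (E(g) = -1 + (-4*7)/3 = -1 + (1/3)*(-28) = -1 - 28/3 = -31/3)
H(W) = 31 (H(W) = (-5 + 4*(1 + 2*4))*1 = (-5 + 4*(1 + 8))*1 = (-5 + 4*9)*1 = (-5 + 36)*1 = 31*1 = 31)
H(-1)*E(-87) = 31*(-31/3) = -961/3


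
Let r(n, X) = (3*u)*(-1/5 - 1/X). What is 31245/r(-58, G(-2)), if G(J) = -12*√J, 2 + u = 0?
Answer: 312450*√2/(5*I + 12*√2) ≈ 23958.0 - 7058.6*I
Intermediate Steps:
u = -2 (u = -2 + 0 = -2)
r(n, X) = 6/5 + 6/X (r(n, X) = (3*(-2))*(-1/5 - 1/X) = -6*(-1*⅕ - 1/X) = -6*(-⅕ - 1/X) = 6/5 + 6/X)
31245/r(-58, G(-2)) = 31245/(6/5 + 6/((-12*I*√2))) = 31245/(6/5 + 6*(I*√2/24)) = 31245/(6/5 + I*√2/4)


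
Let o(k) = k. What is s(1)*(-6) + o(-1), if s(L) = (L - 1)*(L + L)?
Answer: -1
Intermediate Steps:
s(L) = 2*L*(-1 + L) (s(L) = (-1 + L)*(2*L) = 2*L*(-1 + L))
s(1)*(-6) + o(-1) = (2*1*(-1 + 1))*(-6) - 1 = (2*1*0)*(-6) - 1 = 0*(-6) - 1 = 0 - 1 = -1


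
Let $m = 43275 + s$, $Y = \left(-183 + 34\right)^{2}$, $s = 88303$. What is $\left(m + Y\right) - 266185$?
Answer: $-112406$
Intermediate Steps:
$Y = 22201$ ($Y = \left(-149\right)^{2} = 22201$)
$m = 131578$ ($m = 43275 + 88303 = 131578$)
$\left(m + Y\right) - 266185 = \left(131578 + 22201\right) - 266185 = 153779 - 266185 = -112406$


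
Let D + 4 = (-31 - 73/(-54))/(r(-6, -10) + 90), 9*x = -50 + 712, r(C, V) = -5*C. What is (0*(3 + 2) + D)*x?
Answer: -9109451/29160 ≈ -312.40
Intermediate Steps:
x = 662/9 (x = (-50 + 712)/9 = (⅑)*662 = 662/9 ≈ 73.556)
D = -27521/6480 (D = -4 + (-31 - 73/(-54))/(-5*(-6) + 90) = -4 + (-31 - 73*(-1/54))/(30 + 90) = -4 + (-31 + 73/54)/120 = -4 - 1601/54*1/120 = -4 - 1601/6480 = -27521/6480 ≈ -4.2471)
(0*(3 + 2) + D)*x = (0*(3 + 2) - 27521/6480)*(662/9) = (0*5 - 27521/6480)*(662/9) = (0 - 27521/6480)*(662/9) = -27521/6480*662/9 = -9109451/29160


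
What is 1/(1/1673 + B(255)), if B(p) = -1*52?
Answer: -1673/86995 ≈ -0.019231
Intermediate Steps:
B(p) = -52
1/(1/1673 + B(255)) = 1/(1/1673 - 52) = 1/(-86995/1673) = -1673/86995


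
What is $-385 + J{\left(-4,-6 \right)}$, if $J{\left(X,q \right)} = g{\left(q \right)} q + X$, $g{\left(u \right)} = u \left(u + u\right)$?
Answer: $-821$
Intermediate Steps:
$g{\left(u \right)} = 2 u^{2}$ ($g{\left(u \right)} = u 2 u = 2 u^{2}$)
$J{\left(X,q \right)} = X + 2 q^{3}$ ($J{\left(X,q \right)} = 2 q^{2} q + X = 2 q^{3} + X = X + 2 q^{3}$)
$-385 + J{\left(-4,-6 \right)} = -385 + \left(-4 + 2 \left(-6\right)^{3}\right) = -385 + \left(-4 + 2 \left(-216\right)\right) = -385 - 436 = -821$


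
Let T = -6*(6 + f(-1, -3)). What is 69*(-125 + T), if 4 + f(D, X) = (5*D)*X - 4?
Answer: -14007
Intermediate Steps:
f(D, X) = -8 + 5*D*X (f(D, X) = -4 + ((5*D)*X - 4) = -4 + (5*D*X - 4) = -4 + (-4 + 5*D*X) = -8 + 5*D*X)
T = -78 (T = -6*(6 + (-8 + 5*(-1)*(-3))) = -6*(6 + (-8 + 15)) = -6*(6 + 7) = -6*13 = -78)
69*(-125 + T) = 69*(-125 - 78) = 69*(-203) = -14007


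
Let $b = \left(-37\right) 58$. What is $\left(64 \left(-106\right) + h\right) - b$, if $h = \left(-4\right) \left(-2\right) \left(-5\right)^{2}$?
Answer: $-4438$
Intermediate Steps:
$b = -2146$
$h = 200$ ($h = 8 \cdot 25 = 200$)
$\left(64 \left(-106\right) + h\right) - b = \left(64 \left(-106\right) + 200\right) - -2146 = \left(-6784 + 200\right) + 2146 = -6584 + 2146 = -4438$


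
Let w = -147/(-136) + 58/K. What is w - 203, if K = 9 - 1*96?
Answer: -82655/408 ≈ -202.59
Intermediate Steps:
K = -87 (K = 9 - 96 = -87)
w = 169/408 (w = -147/(-136) + 58/(-87) = -147*(-1/136) + 58*(-1/87) = 147/136 - 2/3 = 169/408 ≈ 0.41422)
w - 203 = 169/408 - 203 = -82655/408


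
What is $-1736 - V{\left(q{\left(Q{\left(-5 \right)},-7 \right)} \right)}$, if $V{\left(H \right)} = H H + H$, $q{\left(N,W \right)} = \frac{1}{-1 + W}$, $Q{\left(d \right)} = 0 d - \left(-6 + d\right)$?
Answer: $- \frac{111097}{64} \approx -1735.9$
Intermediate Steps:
$Q{\left(d \right)} = 6 - d$ ($Q{\left(d \right)} = 0 - \left(-6 + d\right) = 6 - d$)
$V{\left(H \right)} = H + H^{2}$ ($V{\left(H \right)} = H^{2} + H = H + H^{2}$)
$-1736 - V{\left(q{\left(Q{\left(-5 \right)},-7 \right)} \right)} = -1736 - \frac{1 + \frac{1}{-1 - 7}}{-1 - 7} = -1736 - \frac{1 + \frac{1}{-8}}{-8} = -1736 - - \frac{1 - \frac{1}{8}}{8} = -1736 - \left(- \frac{1}{8}\right) \frac{7}{8} = -1736 - - \frac{7}{64} = -1736 + \frac{7}{64} = - \frac{111097}{64}$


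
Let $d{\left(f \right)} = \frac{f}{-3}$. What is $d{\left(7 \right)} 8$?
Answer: $- \frac{56}{3} \approx -18.667$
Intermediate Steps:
$d{\left(f \right)} = - \frac{f}{3}$ ($d{\left(f \right)} = f \left(- \frac{1}{3}\right) = - \frac{f}{3}$)
$d{\left(7 \right)} 8 = \left(- \frac{1}{3}\right) 7 \cdot 8 = \left(- \frac{7}{3}\right) 8 = - \frac{56}{3}$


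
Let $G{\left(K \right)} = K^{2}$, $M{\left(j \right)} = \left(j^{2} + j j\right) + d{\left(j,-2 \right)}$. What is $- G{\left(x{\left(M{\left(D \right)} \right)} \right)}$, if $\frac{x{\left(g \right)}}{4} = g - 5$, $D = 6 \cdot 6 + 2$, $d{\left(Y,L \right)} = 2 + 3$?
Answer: $-133448704$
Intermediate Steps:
$d{\left(Y,L \right)} = 5$
$D = 38$ ($D = 36 + 2 = 38$)
$M{\left(j \right)} = 5 + 2 j^{2}$ ($M{\left(j \right)} = \left(j^{2} + j j\right) + 5 = \left(j^{2} + j^{2}\right) + 5 = 2 j^{2} + 5 = 5 + 2 j^{2}$)
$x{\left(g \right)} = -20 + 4 g$ ($x{\left(g \right)} = 4 \left(g - 5\right) = 4 \left(-5 + g\right) = -20 + 4 g$)
$- G{\left(x{\left(M{\left(D \right)} \right)} \right)} = - \left(-20 + 4 \left(5 + 2 \cdot 38^{2}\right)\right)^{2} = - \left(-20 + 4 \left(5 + 2 \cdot 1444\right)\right)^{2} = - \left(-20 + 4 \left(5 + 2888\right)\right)^{2} = - \left(-20 + 4 \cdot 2893\right)^{2} = - \left(-20 + 11572\right)^{2} = - 11552^{2} = \left(-1\right) 133448704 = -133448704$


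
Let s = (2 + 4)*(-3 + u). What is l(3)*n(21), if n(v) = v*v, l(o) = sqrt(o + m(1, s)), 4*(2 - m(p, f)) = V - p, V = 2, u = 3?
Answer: 441*sqrt(19)/2 ≈ 961.14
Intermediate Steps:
s = 0 (s = (2 + 4)*(-3 + 3) = 6*0 = 0)
m(p, f) = 3/2 + p/4 (m(p, f) = 2 - (2 - p)/4 = 2 + (-1/2 + p/4) = 3/2 + p/4)
l(o) = sqrt(7/4 + o) (l(o) = sqrt(o + (3/2 + (1/4)*1)) = sqrt(o + (3/2 + 1/4)) = sqrt(o + 7/4) = sqrt(7/4 + o))
n(v) = v**2
l(3)*n(21) = (sqrt(7 + 4*3)/2)*21**2 = (sqrt(7 + 12)/2)*441 = (sqrt(19)/2)*441 = 441*sqrt(19)/2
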